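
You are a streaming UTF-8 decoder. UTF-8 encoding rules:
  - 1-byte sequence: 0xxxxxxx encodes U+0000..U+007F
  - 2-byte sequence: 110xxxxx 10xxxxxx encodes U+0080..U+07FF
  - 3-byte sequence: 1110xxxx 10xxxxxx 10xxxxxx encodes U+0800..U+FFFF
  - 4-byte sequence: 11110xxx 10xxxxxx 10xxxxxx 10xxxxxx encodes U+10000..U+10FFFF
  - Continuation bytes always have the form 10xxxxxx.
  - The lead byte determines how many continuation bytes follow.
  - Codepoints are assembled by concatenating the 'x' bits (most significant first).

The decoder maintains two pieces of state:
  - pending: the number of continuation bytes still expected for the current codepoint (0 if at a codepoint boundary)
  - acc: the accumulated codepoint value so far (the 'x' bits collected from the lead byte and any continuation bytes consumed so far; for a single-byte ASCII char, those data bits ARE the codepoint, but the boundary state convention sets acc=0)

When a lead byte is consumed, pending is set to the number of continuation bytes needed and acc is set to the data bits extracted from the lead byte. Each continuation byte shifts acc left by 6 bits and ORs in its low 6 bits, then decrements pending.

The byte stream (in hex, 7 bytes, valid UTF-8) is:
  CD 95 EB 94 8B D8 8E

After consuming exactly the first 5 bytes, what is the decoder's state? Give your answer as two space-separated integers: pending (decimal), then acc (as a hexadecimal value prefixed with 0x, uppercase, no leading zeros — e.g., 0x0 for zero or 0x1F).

Byte[0]=CD: 2-byte lead. pending=1, acc=0xD
Byte[1]=95: continuation. acc=(acc<<6)|0x15=0x355, pending=0
Byte[2]=EB: 3-byte lead. pending=2, acc=0xB
Byte[3]=94: continuation. acc=(acc<<6)|0x14=0x2D4, pending=1
Byte[4]=8B: continuation. acc=(acc<<6)|0x0B=0xB50B, pending=0

Answer: 0 0xB50B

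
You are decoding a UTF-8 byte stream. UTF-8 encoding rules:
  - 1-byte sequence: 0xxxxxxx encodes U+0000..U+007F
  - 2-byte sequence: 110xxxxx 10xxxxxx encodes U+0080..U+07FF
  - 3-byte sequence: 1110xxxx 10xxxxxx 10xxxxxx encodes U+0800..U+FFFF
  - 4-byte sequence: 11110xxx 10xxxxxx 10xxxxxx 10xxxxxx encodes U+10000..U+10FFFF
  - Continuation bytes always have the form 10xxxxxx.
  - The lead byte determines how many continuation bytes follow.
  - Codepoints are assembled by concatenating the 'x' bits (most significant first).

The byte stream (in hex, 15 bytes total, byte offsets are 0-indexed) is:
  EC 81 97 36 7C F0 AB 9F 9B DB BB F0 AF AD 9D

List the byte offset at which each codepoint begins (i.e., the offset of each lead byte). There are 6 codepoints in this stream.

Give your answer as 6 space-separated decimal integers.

Answer: 0 3 4 5 9 11

Derivation:
Byte[0]=EC: 3-byte lead, need 2 cont bytes. acc=0xC
Byte[1]=81: continuation. acc=(acc<<6)|0x01=0x301
Byte[2]=97: continuation. acc=(acc<<6)|0x17=0xC057
Completed: cp=U+C057 (starts at byte 0)
Byte[3]=36: 1-byte ASCII. cp=U+0036
Byte[4]=7C: 1-byte ASCII. cp=U+007C
Byte[5]=F0: 4-byte lead, need 3 cont bytes. acc=0x0
Byte[6]=AB: continuation. acc=(acc<<6)|0x2B=0x2B
Byte[7]=9F: continuation. acc=(acc<<6)|0x1F=0xADF
Byte[8]=9B: continuation. acc=(acc<<6)|0x1B=0x2B7DB
Completed: cp=U+2B7DB (starts at byte 5)
Byte[9]=DB: 2-byte lead, need 1 cont bytes. acc=0x1B
Byte[10]=BB: continuation. acc=(acc<<6)|0x3B=0x6FB
Completed: cp=U+06FB (starts at byte 9)
Byte[11]=F0: 4-byte lead, need 3 cont bytes. acc=0x0
Byte[12]=AF: continuation. acc=(acc<<6)|0x2F=0x2F
Byte[13]=AD: continuation. acc=(acc<<6)|0x2D=0xBED
Byte[14]=9D: continuation. acc=(acc<<6)|0x1D=0x2FB5D
Completed: cp=U+2FB5D (starts at byte 11)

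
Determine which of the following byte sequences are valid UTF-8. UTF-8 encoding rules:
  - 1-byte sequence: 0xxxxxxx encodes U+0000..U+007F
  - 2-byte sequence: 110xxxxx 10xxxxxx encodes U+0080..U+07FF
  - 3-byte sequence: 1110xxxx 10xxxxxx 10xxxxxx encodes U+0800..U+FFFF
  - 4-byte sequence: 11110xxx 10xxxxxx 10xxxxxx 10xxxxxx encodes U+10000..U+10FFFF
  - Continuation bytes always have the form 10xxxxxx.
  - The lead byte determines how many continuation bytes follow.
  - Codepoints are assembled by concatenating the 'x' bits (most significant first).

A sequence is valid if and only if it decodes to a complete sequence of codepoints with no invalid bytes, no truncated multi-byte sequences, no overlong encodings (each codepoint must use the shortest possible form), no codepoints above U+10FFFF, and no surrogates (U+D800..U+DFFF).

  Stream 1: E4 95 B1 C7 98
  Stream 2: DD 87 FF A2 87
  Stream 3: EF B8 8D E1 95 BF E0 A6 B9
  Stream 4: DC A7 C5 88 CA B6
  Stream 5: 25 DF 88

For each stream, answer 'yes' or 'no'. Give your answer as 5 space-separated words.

Stream 1: decodes cleanly. VALID
Stream 2: error at byte offset 2. INVALID
Stream 3: decodes cleanly. VALID
Stream 4: decodes cleanly. VALID
Stream 5: decodes cleanly. VALID

Answer: yes no yes yes yes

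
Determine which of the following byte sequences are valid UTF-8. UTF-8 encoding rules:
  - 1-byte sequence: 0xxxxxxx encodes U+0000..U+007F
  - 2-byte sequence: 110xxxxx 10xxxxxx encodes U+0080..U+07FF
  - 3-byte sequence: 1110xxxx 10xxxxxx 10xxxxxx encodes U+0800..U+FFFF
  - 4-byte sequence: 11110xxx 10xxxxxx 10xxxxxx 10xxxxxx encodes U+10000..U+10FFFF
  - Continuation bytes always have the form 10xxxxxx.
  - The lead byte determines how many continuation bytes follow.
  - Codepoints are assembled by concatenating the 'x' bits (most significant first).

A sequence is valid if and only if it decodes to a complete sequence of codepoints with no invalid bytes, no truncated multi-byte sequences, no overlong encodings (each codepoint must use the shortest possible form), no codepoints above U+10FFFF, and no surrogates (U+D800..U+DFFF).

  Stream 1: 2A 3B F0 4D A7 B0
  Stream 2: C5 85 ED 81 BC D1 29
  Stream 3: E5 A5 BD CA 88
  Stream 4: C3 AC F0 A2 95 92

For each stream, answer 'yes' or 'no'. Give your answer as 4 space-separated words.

Answer: no no yes yes

Derivation:
Stream 1: error at byte offset 3. INVALID
Stream 2: error at byte offset 6. INVALID
Stream 3: decodes cleanly. VALID
Stream 4: decodes cleanly. VALID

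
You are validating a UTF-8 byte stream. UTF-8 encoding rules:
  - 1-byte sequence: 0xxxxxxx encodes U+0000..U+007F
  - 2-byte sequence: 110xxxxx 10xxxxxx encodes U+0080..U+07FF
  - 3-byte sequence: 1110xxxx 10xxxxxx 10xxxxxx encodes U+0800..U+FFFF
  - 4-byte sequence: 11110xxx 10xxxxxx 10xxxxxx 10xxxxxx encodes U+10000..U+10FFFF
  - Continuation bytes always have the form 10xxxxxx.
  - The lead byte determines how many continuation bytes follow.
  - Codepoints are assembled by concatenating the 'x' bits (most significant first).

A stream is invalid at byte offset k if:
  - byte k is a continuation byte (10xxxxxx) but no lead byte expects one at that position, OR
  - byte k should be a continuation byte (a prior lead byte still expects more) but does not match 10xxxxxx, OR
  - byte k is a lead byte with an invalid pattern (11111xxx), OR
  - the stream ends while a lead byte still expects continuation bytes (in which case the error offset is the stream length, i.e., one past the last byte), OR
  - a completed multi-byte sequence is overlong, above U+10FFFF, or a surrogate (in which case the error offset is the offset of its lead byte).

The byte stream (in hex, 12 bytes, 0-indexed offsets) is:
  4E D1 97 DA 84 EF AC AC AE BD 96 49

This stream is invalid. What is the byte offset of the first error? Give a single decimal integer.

Byte[0]=4E: 1-byte ASCII. cp=U+004E
Byte[1]=D1: 2-byte lead, need 1 cont bytes. acc=0x11
Byte[2]=97: continuation. acc=(acc<<6)|0x17=0x457
Completed: cp=U+0457 (starts at byte 1)
Byte[3]=DA: 2-byte lead, need 1 cont bytes. acc=0x1A
Byte[4]=84: continuation. acc=(acc<<6)|0x04=0x684
Completed: cp=U+0684 (starts at byte 3)
Byte[5]=EF: 3-byte lead, need 2 cont bytes. acc=0xF
Byte[6]=AC: continuation. acc=(acc<<6)|0x2C=0x3EC
Byte[7]=AC: continuation. acc=(acc<<6)|0x2C=0xFB2C
Completed: cp=U+FB2C (starts at byte 5)
Byte[8]=AE: INVALID lead byte (not 0xxx/110x/1110/11110)

Answer: 8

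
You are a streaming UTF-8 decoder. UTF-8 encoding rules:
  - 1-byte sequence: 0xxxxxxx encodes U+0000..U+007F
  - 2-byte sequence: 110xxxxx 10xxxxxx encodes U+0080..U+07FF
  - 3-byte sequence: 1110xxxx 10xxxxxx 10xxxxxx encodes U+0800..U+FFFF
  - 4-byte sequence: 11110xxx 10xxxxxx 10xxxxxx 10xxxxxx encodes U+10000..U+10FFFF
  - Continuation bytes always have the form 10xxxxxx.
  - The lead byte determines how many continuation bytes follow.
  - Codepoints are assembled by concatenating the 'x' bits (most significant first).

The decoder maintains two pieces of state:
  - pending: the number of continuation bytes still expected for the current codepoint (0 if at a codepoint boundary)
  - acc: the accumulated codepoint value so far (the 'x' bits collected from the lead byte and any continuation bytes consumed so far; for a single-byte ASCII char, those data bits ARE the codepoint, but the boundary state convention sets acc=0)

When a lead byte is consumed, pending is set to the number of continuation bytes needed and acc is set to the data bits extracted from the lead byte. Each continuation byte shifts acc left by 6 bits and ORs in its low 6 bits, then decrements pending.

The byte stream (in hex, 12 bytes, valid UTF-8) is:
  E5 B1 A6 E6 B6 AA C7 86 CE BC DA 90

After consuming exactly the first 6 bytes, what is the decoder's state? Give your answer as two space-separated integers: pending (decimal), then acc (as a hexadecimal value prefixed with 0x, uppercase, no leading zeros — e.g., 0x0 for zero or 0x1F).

Answer: 0 0x6DAA

Derivation:
Byte[0]=E5: 3-byte lead. pending=2, acc=0x5
Byte[1]=B1: continuation. acc=(acc<<6)|0x31=0x171, pending=1
Byte[2]=A6: continuation. acc=(acc<<6)|0x26=0x5C66, pending=0
Byte[3]=E6: 3-byte lead. pending=2, acc=0x6
Byte[4]=B6: continuation. acc=(acc<<6)|0x36=0x1B6, pending=1
Byte[5]=AA: continuation. acc=(acc<<6)|0x2A=0x6DAA, pending=0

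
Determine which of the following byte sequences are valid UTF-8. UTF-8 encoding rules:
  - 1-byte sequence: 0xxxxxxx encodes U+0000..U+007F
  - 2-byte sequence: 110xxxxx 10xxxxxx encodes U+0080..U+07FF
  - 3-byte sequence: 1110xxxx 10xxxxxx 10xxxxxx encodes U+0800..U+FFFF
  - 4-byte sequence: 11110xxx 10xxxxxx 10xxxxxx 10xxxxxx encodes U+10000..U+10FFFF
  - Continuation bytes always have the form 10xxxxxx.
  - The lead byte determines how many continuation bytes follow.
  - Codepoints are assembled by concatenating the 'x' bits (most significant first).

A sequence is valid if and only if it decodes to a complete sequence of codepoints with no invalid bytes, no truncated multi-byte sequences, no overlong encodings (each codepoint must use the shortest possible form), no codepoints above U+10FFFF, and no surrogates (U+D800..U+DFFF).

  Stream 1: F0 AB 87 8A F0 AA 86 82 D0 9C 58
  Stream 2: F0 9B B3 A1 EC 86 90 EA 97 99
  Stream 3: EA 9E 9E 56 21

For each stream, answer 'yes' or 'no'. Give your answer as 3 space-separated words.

Answer: yes yes yes

Derivation:
Stream 1: decodes cleanly. VALID
Stream 2: decodes cleanly. VALID
Stream 3: decodes cleanly. VALID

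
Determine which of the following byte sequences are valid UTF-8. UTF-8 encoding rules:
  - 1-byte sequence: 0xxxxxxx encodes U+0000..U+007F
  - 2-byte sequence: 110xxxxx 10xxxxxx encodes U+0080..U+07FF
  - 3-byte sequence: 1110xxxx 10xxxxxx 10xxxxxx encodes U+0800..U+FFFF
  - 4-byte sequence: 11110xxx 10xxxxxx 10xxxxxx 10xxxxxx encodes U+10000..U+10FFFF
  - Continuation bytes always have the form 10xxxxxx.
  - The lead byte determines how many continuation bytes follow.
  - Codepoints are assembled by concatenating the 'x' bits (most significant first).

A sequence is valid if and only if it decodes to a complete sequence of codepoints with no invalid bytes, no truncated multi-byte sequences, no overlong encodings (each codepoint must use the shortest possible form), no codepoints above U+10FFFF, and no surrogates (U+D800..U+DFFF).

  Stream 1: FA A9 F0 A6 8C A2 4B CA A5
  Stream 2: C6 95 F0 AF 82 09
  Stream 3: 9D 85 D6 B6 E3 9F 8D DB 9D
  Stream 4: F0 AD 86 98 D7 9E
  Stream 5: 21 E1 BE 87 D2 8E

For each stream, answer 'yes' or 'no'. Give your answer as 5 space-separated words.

Stream 1: error at byte offset 0. INVALID
Stream 2: error at byte offset 5. INVALID
Stream 3: error at byte offset 0. INVALID
Stream 4: decodes cleanly. VALID
Stream 5: decodes cleanly. VALID

Answer: no no no yes yes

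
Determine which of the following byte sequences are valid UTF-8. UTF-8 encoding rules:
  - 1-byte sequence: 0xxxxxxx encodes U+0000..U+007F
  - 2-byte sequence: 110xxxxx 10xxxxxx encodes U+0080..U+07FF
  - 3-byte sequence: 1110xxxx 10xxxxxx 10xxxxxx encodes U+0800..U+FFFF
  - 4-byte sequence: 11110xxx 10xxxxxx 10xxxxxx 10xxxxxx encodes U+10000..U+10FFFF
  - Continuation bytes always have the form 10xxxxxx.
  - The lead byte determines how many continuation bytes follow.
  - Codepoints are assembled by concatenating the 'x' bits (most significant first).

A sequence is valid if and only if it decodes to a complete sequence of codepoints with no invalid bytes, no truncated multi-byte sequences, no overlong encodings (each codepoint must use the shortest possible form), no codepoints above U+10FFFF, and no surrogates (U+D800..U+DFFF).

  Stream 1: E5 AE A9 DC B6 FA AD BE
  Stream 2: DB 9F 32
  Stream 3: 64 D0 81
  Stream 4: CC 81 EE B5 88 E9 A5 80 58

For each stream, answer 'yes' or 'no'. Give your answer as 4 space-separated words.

Stream 1: error at byte offset 5. INVALID
Stream 2: decodes cleanly. VALID
Stream 3: decodes cleanly. VALID
Stream 4: decodes cleanly. VALID

Answer: no yes yes yes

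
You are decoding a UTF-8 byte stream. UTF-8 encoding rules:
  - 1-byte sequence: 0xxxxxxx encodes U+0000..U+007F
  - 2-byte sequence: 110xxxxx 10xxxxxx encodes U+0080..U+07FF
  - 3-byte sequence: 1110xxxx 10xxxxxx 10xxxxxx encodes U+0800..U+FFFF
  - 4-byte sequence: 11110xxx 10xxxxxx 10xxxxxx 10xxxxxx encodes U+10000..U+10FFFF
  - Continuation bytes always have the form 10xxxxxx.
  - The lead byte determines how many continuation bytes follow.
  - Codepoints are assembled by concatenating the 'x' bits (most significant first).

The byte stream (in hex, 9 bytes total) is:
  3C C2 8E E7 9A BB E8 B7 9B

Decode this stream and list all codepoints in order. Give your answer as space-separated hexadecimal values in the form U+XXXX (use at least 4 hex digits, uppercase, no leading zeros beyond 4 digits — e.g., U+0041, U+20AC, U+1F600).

Answer: U+003C U+008E U+76BB U+8DDB

Derivation:
Byte[0]=3C: 1-byte ASCII. cp=U+003C
Byte[1]=C2: 2-byte lead, need 1 cont bytes. acc=0x2
Byte[2]=8E: continuation. acc=(acc<<6)|0x0E=0x8E
Completed: cp=U+008E (starts at byte 1)
Byte[3]=E7: 3-byte lead, need 2 cont bytes. acc=0x7
Byte[4]=9A: continuation. acc=(acc<<6)|0x1A=0x1DA
Byte[5]=BB: continuation. acc=(acc<<6)|0x3B=0x76BB
Completed: cp=U+76BB (starts at byte 3)
Byte[6]=E8: 3-byte lead, need 2 cont bytes. acc=0x8
Byte[7]=B7: continuation. acc=(acc<<6)|0x37=0x237
Byte[8]=9B: continuation. acc=(acc<<6)|0x1B=0x8DDB
Completed: cp=U+8DDB (starts at byte 6)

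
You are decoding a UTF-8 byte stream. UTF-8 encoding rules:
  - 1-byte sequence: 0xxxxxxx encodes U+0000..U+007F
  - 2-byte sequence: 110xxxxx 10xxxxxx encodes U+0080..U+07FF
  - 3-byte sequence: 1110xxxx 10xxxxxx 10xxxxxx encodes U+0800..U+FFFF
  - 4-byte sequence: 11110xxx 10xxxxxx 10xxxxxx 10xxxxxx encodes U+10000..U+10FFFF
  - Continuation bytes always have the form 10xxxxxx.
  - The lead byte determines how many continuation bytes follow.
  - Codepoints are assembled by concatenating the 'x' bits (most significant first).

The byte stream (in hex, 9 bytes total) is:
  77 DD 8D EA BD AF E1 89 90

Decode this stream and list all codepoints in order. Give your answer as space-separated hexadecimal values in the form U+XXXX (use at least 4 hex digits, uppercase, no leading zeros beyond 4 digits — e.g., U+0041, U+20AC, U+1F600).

Byte[0]=77: 1-byte ASCII. cp=U+0077
Byte[1]=DD: 2-byte lead, need 1 cont bytes. acc=0x1D
Byte[2]=8D: continuation. acc=(acc<<6)|0x0D=0x74D
Completed: cp=U+074D (starts at byte 1)
Byte[3]=EA: 3-byte lead, need 2 cont bytes. acc=0xA
Byte[4]=BD: continuation. acc=(acc<<6)|0x3D=0x2BD
Byte[5]=AF: continuation. acc=(acc<<6)|0x2F=0xAF6F
Completed: cp=U+AF6F (starts at byte 3)
Byte[6]=E1: 3-byte lead, need 2 cont bytes. acc=0x1
Byte[7]=89: continuation. acc=(acc<<6)|0x09=0x49
Byte[8]=90: continuation. acc=(acc<<6)|0x10=0x1250
Completed: cp=U+1250 (starts at byte 6)

Answer: U+0077 U+074D U+AF6F U+1250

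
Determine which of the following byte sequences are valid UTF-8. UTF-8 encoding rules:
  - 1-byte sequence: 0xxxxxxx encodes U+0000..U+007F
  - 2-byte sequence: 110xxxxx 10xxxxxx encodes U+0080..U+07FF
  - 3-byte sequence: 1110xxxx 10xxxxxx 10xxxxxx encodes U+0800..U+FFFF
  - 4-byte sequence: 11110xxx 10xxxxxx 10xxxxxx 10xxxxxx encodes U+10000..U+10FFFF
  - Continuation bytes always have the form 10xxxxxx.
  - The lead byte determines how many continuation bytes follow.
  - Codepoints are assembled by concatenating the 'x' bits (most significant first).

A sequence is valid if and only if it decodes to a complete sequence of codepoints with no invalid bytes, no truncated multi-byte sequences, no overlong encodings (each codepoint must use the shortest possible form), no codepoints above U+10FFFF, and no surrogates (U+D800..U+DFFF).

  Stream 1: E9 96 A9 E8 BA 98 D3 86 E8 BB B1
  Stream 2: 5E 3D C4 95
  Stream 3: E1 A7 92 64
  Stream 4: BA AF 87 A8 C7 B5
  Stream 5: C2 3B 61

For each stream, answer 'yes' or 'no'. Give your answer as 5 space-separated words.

Answer: yes yes yes no no

Derivation:
Stream 1: decodes cleanly. VALID
Stream 2: decodes cleanly. VALID
Stream 3: decodes cleanly. VALID
Stream 4: error at byte offset 0. INVALID
Stream 5: error at byte offset 1. INVALID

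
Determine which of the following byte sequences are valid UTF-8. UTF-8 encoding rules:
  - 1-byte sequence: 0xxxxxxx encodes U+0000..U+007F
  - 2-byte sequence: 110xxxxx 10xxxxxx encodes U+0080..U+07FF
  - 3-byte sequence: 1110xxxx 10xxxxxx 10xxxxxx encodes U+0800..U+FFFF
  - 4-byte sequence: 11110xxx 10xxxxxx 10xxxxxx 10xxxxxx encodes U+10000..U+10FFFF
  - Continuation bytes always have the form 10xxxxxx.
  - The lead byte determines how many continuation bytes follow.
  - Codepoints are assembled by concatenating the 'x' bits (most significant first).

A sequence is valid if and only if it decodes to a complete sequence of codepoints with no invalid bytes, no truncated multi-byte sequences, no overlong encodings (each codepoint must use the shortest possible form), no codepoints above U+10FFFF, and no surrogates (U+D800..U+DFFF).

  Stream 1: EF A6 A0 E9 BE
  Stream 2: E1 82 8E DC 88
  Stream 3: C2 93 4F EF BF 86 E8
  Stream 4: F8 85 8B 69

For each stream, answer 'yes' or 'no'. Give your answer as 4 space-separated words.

Stream 1: error at byte offset 5. INVALID
Stream 2: decodes cleanly. VALID
Stream 3: error at byte offset 7. INVALID
Stream 4: error at byte offset 0. INVALID

Answer: no yes no no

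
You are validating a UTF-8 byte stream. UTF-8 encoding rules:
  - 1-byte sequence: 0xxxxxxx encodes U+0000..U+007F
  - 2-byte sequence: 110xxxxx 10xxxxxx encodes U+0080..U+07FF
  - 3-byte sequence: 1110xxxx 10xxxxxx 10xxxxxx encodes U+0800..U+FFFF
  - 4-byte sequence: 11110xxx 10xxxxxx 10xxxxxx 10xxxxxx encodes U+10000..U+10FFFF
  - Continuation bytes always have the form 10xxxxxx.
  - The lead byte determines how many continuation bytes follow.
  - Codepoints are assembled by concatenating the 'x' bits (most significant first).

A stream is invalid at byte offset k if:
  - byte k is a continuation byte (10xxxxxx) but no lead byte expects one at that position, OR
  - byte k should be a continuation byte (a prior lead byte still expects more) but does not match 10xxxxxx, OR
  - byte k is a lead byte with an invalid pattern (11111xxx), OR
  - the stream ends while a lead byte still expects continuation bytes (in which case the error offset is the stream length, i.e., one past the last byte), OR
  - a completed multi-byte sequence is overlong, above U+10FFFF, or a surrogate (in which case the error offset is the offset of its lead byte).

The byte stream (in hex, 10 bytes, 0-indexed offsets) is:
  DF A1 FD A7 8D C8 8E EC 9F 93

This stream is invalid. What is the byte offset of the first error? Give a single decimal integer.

Byte[0]=DF: 2-byte lead, need 1 cont bytes. acc=0x1F
Byte[1]=A1: continuation. acc=(acc<<6)|0x21=0x7E1
Completed: cp=U+07E1 (starts at byte 0)
Byte[2]=FD: INVALID lead byte (not 0xxx/110x/1110/11110)

Answer: 2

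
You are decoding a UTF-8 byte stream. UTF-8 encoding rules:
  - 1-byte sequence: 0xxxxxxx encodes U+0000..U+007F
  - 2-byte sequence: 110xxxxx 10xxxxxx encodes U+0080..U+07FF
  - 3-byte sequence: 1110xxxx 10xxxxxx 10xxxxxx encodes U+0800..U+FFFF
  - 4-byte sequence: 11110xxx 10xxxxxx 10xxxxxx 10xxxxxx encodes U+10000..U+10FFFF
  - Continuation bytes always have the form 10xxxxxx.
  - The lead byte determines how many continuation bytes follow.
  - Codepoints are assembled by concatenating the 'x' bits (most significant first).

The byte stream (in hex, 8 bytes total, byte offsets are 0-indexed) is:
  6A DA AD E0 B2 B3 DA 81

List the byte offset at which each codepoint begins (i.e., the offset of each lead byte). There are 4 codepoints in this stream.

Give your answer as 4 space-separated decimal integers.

Byte[0]=6A: 1-byte ASCII. cp=U+006A
Byte[1]=DA: 2-byte lead, need 1 cont bytes. acc=0x1A
Byte[2]=AD: continuation. acc=(acc<<6)|0x2D=0x6AD
Completed: cp=U+06AD (starts at byte 1)
Byte[3]=E0: 3-byte lead, need 2 cont bytes. acc=0x0
Byte[4]=B2: continuation. acc=(acc<<6)|0x32=0x32
Byte[5]=B3: continuation. acc=(acc<<6)|0x33=0xCB3
Completed: cp=U+0CB3 (starts at byte 3)
Byte[6]=DA: 2-byte lead, need 1 cont bytes. acc=0x1A
Byte[7]=81: continuation. acc=(acc<<6)|0x01=0x681
Completed: cp=U+0681 (starts at byte 6)

Answer: 0 1 3 6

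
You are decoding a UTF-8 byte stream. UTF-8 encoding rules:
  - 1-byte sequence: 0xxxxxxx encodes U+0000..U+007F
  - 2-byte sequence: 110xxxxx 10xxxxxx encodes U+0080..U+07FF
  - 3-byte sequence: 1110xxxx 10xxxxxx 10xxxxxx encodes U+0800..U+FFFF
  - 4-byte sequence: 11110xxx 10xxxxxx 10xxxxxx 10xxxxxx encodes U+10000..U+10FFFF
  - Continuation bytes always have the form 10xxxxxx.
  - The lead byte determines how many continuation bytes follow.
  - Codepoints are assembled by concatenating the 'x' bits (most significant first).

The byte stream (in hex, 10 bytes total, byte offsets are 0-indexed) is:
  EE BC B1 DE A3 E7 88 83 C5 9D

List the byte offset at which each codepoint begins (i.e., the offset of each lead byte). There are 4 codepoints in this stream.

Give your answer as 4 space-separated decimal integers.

Byte[0]=EE: 3-byte lead, need 2 cont bytes. acc=0xE
Byte[1]=BC: continuation. acc=(acc<<6)|0x3C=0x3BC
Byte[2]=B1: continuation. acc=(acc<<6)|0x31=0xEF31
Completed: cp=U+EF31 (starts at byte 0)
Byte[3]=DE: 2-byte lead, need 1 cont bytes. acc=0x1E
Byte[4]=A3: continuation. acc=(acc<<6)|0x23=0x7A3
Completed: cp=U+07A3 (starts at byte 3)
Byte[5]=E7: 3-byte lead, need 2 cont bytes. acc=0x7
Byte[6]=88: continuation. acc=(acc<<6)|0x08=0x1C8
Byte[7]=83: continuation. acc=(acc<<6)|0x03=0x7203
Completed: cp=U+7203 (starts at byte 5)
Byte[8]=C5: 2-byte lead, need 1 cont bytes. acc=0x5
Byte[9]=9D: continuation. acc=(acc<<6)|0x1D=0x15D
Completed: cp=U+015D (starts at byte 8)

Answer: 0 3 5 8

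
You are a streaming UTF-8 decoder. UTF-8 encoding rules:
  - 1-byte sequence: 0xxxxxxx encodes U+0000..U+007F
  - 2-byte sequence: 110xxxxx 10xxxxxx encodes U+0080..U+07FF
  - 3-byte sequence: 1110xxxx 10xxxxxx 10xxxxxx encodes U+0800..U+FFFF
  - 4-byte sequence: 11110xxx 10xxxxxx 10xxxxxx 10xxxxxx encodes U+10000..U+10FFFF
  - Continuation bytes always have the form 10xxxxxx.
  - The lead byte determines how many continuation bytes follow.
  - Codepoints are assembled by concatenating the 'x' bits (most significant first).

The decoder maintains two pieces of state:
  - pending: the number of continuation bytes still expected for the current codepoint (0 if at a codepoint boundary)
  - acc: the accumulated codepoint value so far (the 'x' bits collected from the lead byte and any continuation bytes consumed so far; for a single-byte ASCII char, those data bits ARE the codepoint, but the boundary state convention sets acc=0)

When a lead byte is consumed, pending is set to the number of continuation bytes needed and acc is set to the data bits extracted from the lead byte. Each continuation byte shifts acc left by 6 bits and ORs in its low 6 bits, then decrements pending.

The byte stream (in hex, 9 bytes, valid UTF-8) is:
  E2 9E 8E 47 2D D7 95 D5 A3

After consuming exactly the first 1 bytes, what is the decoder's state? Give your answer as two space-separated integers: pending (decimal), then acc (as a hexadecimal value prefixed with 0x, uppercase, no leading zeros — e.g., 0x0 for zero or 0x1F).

Answer: 2 0x2

Derivation:
Byte[0]=E2: 3-byte lead. pending=2, acc=0x2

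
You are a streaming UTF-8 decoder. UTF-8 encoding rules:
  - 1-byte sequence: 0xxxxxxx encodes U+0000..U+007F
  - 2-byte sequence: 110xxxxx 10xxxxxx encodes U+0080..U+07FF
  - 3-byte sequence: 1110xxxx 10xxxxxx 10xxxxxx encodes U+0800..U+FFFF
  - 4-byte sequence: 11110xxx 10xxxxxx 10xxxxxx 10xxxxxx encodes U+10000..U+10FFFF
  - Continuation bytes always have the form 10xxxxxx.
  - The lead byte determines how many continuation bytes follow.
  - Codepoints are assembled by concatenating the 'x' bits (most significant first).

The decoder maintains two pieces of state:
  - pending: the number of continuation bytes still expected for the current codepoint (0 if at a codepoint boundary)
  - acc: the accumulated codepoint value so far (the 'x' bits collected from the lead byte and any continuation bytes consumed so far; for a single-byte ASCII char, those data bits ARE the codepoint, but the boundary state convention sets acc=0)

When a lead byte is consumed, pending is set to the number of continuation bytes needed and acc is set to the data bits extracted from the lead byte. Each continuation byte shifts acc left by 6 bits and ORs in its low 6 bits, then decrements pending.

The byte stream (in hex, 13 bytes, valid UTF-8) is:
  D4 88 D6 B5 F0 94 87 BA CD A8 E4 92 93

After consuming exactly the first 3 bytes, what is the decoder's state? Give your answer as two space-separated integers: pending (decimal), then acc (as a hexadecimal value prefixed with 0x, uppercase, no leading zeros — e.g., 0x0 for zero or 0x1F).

Byte[0]=D4: 2-byte lead. pending=1, acc=0x14
Byte[1]=88: continuation. acc=(acc<<6)|0x08=0x508, pending=0
Byte[2]=D6: 2-byte lead. pending=1, acc=0x16

Answer: 1 0x16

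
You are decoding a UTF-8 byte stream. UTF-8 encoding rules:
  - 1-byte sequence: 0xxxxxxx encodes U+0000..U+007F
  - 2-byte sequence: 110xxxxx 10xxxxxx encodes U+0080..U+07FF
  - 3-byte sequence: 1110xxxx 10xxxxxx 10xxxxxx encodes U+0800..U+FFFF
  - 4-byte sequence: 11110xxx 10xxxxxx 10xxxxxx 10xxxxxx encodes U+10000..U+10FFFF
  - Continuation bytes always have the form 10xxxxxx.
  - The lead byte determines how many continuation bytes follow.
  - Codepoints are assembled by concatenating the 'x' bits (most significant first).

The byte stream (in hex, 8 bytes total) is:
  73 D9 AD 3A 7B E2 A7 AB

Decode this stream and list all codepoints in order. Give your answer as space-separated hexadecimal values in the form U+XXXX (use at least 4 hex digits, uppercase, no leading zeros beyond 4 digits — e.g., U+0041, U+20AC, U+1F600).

Byte[0]=73: 1-byte ASCII. cp=U+0073
Byte[1]=D9: 2-byte lead, need 1 cont bytes. acc=0x19
Byte[2]=AD: continuation. acc=(acc<<6)|0x2D=0x66D
Completed: cp=U+066D (starts at byte 1)
Byte[3]=3A: 1-byte ASCII. cp=U+003A
Byte[4]=7B: 1-byte ASCII. cp=U+007B
Byte[5]=E2: 3-byte lead, need 2 cont bytes. acc=0x2
Byte[6]=A7: continuation. acc=(acc<<6)|0x27=0xA7
Byte[7]=AB: continuation. acc=(acc<<6)|0x2B=0x29EB
Completed: cp=U+29EB (starts at byte 5)

Answer: U+0073 U+066D U+003A U+007B U+29EB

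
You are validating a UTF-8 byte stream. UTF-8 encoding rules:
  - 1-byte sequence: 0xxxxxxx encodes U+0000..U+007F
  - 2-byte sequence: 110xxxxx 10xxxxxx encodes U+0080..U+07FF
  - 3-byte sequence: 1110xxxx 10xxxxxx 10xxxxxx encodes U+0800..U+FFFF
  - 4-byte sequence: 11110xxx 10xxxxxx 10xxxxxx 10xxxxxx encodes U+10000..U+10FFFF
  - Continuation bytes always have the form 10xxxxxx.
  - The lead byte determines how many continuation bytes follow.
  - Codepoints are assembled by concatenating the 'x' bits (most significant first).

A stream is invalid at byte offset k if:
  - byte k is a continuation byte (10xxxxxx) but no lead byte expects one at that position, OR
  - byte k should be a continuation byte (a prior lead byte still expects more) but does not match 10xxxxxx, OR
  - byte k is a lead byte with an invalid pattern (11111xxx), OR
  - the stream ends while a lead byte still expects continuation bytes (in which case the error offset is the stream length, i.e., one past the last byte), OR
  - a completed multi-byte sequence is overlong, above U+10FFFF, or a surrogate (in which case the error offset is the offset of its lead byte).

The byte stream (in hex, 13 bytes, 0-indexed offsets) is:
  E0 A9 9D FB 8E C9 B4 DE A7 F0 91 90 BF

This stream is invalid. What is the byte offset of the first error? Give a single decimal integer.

Answer: 3

Derivation:
Byte[0]=E0: 3-byte lead, need 2 cont bytes. acc=0x0
Byte[1]=A9: continuation. acc=(acc<<6)|0x29=0x29
Byte[2]=9D: continuation. acc=(acc<<6)|0x1D=0xA5D
Completed: cp=U+0A5D (starts at byte 0)
Byte[3]=FB: INVALID lead byte (not 0xxx/110x/1110/11110)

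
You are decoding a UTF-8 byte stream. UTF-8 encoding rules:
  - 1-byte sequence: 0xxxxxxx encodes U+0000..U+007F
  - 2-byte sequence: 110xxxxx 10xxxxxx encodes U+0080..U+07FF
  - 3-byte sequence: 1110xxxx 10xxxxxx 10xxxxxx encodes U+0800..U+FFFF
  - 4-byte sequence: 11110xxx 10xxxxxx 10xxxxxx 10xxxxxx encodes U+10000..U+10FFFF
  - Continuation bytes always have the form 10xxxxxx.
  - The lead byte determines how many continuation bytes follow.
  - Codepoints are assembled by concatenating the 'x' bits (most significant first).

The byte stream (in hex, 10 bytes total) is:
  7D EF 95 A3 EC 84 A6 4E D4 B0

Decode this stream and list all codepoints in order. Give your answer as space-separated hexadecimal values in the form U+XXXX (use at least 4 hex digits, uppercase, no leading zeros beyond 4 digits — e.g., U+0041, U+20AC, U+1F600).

Answer: U+007D U+F563 U+C126 U+004E U+0530

Derivation:
Byte[0]=7D: 1-byte ASCII. cp=U+007D
Byte[1]=EF: 3-byte lead, need 2 cont bytes. acc=0xF
Byte[2]=95: continuation. acc=(acc<<6)|0x15=0x3D5
Byte[3]=A3: continuation. acc=(acc<<6)|0x23=0xF563
Completed: cp=U+F563 (starts at byte 1)
Byte[4]=EC: 3-byte lead, need 2 cont bytes. acc=0xC
Byte[5]=84: continuation. acc=(acc<<6)|0x04=0x304
Byte[6]=A6: continuation. acc=(acc<<6)|0x26=0xC126
Completed: cp=U+C126 (starts at byte 4)
Byte[7]=4E: 1-byte ASCII. cp=U+004E
Byte[8]=D4: 2-byte lead, need 1 cont bytes. acc=0x14
Byte[9]=B0: continuation. acc=(acc<<6)|0x30=0x530
Completed: cp=U+0530 (starts at byte 8)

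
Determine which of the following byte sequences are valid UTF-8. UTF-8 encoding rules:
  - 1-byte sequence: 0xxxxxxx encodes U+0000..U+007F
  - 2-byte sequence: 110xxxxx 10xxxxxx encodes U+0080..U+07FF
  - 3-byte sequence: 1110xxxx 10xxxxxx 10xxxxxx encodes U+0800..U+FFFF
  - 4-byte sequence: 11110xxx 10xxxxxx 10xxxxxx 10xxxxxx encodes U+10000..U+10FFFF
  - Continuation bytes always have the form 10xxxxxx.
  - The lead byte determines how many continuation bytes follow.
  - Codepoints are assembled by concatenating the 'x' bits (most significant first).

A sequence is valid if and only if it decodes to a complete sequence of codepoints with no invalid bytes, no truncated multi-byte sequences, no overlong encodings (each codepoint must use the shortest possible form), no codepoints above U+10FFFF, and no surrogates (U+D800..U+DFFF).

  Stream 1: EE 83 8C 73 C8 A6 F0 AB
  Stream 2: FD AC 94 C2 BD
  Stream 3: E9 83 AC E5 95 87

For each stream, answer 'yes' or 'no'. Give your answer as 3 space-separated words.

Stream 1: error at byte offset 8. INVALID
Stream 2: error at byte offset 0. INVALID
Stream 3: decodes cleanly. VALID

Answer: no no yes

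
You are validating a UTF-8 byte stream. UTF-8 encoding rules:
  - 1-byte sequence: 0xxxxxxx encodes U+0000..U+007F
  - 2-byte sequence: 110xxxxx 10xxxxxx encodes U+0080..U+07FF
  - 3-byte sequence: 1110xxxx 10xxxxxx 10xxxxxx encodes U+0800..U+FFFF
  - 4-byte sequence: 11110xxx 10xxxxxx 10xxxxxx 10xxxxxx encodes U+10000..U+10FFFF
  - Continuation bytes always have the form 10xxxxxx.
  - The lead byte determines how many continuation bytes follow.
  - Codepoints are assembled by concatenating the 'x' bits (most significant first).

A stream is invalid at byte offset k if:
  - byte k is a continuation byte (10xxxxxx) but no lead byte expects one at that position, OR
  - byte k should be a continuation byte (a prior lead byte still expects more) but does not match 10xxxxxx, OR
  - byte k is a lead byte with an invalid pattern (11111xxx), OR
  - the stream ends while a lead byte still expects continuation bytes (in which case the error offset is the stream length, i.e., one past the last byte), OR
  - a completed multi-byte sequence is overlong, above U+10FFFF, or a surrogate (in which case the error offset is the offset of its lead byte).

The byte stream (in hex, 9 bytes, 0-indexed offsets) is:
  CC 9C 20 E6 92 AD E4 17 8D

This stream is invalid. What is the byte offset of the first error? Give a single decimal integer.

Answer: 7

Derivation:
Byte[0]=CC: 2-byte lead, need 1 cont bytes. acc=0xC
Byte[1]=9C: continuation. acc=(acc<<6)|0x1C=0x31C
Completed: cp=U+031C (starts at byte 0)
Byte[2]=20: 1-byte ASCII. cp=U+0020
Byte[3]=E6: 3-byte lead, need 2 cont bytes. acc=0x6
Byte[4]=92: continuation. acc=(acc<<6)|0x12=0x192
Byte[5]=AD: continuation. acc=(acc<<6)|0x2D=0x64AD
Completed: cp=U+64AD (starts at byte 3)
Byte[6]=E4: 3-byte lead, need 2 cont bytes. acc=0x4
Byte[7]=17: expected 10xxxxxx continuation. INVALID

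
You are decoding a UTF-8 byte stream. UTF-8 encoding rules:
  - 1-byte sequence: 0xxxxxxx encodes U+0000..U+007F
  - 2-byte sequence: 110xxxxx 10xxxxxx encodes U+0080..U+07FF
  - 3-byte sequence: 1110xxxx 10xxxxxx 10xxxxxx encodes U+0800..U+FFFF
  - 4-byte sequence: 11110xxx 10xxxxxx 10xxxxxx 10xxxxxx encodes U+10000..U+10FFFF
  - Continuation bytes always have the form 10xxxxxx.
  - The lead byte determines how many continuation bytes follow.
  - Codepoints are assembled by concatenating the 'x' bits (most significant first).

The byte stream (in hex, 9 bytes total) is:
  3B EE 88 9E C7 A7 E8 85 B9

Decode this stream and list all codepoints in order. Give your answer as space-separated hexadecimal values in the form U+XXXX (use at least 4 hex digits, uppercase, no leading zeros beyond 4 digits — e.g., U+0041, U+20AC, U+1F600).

Byte[0]=3B: 1-byte ASCII. cp=U+003B
Byte[1]=EE: 3-byte lead, need 2 cont bytes. acc=0xE
Byte[2]=88: continuation. acc=(acc<<6)|0x08=0x388
Byte[3]=9E: continuation. acc=(acc<<6)|0x1E=0xE21E
Completed: cp=U+E21E (starts at byte 1)
Byte[4]=C7: 2-byte lead, need 1 cont bytes. acc=0x7
Byte[5]=A7: continuation. acc=(acc<<6)|0x27=0x1E7
Completed: cp=U+01E7 (starts at byte 4)
Byte[6]=E8: 3-byte lead, need 2 cont bytes. acc=0x8
Byte[7]=85: continuation. acc=(acc<<6)|0x05=0x205
Byte[8]=B9: continuation. acc=(acc<<6)|0x39=0x8179
Completed: cp=U+8179 (starts at byte 6)

Answer: U+003B U+E21E U+01E7 U+8179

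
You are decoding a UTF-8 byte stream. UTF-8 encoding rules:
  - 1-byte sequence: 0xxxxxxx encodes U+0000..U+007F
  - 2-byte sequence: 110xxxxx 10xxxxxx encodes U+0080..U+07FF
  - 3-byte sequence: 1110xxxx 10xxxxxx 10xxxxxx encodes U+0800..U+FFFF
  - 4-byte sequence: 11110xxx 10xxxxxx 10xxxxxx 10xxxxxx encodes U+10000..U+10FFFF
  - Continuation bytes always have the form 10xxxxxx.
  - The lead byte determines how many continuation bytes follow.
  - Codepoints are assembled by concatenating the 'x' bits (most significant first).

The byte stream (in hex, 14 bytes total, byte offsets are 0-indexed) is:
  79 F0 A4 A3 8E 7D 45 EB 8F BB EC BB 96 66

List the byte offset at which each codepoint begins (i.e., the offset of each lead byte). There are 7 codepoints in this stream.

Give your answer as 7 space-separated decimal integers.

Byte[0]=79: 1-byte ASCII. cp=U+0079
Byte[1]=F0: 4-byte lead, need 3 cont bytes. acc=0x0
Byte[2]=A4: continuation. acc=(acc<<6)|0x24=0x24
Byte[3]=A3: continuation. acc=(acc<<6)|0x23=0x923
Byte[4]=8E: continuation. acc=(acc<<6)|0x0E=0x248CE
Completed: cp=U+248CE (starts at byte 1)
Byte[5]=7D: 1-byte ASCII. cp=U+007D
Byte[6]=45: 1-byte ASCII. cp=U+0045
Byte[7]=EB: 3-byte lead, need 2 cont bytes. acc=0xB
Byte[8]=8F: continuation. acc=(acc<<6)|0x0F=0x2CF
Byte[9]=BB: continuation. acc=(acc<<6)|0x3B=0xB3FB
Completed: cp=U+B3FB (starts at byte 7)
Byte[10]=EC: 3-byte lead, need 2 cont bytes. acc=0xC
Byte[11]=BB: continuation. acc=(acc<<6)|0x3B=0x33B
Byte[12]=96: continuation. acc=(acc<<6)|0x16=0xCED6
Completed: cp=U+CED6 (starts at byte 10)
Byte[13]=66: 1-byte ASCII. cp=U+0066

Answer: 0 1 5 6 7 10 13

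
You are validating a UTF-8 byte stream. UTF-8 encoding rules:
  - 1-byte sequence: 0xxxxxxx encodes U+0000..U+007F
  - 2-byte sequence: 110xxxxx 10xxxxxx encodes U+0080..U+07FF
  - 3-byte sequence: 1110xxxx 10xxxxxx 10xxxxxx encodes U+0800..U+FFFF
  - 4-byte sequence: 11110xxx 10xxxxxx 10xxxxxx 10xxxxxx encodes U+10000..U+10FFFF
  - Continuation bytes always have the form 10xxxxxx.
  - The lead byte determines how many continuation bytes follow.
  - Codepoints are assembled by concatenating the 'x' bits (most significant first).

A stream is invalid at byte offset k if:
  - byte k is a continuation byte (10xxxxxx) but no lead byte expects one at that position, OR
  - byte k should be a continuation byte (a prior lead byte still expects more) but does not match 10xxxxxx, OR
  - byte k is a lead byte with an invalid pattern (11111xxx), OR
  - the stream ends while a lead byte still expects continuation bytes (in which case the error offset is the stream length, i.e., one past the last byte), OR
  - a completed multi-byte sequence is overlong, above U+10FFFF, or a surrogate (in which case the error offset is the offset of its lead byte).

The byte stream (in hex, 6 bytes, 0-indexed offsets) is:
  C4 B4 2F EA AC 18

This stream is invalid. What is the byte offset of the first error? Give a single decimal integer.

Answer: 5

Derivation:
Byte[0]=C4: 2-byte lead, need 1 cont bytes. acc=0x4
Byte[1]=B4: continuation. acc=(acc<<6)|0x34=0x134
Completed: cp=U+0134 (starts at byte 0)
Byte[2]=2F: 1-byte ASCII. cp=U+002F
Byte[3]=EA: 3-byte lead, need 2 cont bytes. acc=0xA
Byte[4]=AC: continuation. acc=(acc<<6)|0x2C=0x2AC
Byte[5]=18: expected 10xxxxxx continuation. INVALID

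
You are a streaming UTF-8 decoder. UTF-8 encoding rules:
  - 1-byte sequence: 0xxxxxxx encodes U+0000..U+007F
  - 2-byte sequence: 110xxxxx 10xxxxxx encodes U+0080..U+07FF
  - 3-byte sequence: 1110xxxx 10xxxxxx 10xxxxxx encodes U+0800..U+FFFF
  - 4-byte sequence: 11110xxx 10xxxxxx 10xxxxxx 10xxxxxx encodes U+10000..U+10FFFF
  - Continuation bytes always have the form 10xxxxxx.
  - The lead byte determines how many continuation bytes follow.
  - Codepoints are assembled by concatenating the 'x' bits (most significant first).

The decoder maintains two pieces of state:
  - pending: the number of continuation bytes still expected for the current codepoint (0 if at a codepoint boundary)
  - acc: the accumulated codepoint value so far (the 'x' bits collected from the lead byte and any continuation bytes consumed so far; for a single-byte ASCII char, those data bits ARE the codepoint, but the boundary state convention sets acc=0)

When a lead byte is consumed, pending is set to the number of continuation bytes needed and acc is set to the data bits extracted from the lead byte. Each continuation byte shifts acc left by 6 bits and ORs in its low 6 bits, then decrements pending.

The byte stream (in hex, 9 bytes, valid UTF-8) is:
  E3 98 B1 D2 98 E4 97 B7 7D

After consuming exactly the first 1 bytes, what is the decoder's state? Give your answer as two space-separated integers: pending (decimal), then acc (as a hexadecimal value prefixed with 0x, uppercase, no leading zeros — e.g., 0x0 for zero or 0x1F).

Answer: 2 0x3

Derivation:
Byte[0]=E3: 3-byte lead. pending=2, acc=0x3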